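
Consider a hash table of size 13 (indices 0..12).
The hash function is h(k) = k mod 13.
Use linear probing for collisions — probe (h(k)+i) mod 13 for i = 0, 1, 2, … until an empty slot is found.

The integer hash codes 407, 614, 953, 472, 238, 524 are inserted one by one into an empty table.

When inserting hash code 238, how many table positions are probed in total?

4

Insert 407: h=4, slot 4 empty => index 4.
Insert 614: h=3, slot 3 empty => index 3.
Insert 953: h=4, slot 4 occupied => index 5.
Insert 472: h=4, slots 4,5 occupied => index 6.
Insert 238: h=4, slots 4,5,6 occupied => index 7.
Insert 524: h=4, slots 4,5,6,7 occupied => index 8.
Table: [-, -, -, 614, 407, 953, 472, 238, 524, -, -, -, -]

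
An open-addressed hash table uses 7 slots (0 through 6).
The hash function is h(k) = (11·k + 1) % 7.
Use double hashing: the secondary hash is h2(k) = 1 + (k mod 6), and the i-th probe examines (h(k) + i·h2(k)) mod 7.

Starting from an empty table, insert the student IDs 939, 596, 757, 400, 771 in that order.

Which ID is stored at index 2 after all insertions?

771

Insert 939: h=5, slot 5 empty → index 5.
Insert 596: h=5, h2=3, slot 5 occupied → index 1.
Insert 757: h=5, h2=2, slot 5 occupied → index 0.
Insert 400: h=5, h2=5, slot 5 occupied → index 3.
Insert 771: h=5, h2=4, slot 5 occupied → index 2.
Table: [757, 596, 771, 400, ., 939, .]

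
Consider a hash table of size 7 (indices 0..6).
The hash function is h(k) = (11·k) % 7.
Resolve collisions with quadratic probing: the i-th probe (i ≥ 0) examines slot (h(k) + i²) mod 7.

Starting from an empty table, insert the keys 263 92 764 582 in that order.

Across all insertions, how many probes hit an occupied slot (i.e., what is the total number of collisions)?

263: h=2 -> slot 2
92: h=4 -> slot 4
764: h=4, probe 4,5 -> slot 5
582: h=4, probe 4,5,1 -> slot 1
Table: [., 582, 263, ., 92, 764, .]

3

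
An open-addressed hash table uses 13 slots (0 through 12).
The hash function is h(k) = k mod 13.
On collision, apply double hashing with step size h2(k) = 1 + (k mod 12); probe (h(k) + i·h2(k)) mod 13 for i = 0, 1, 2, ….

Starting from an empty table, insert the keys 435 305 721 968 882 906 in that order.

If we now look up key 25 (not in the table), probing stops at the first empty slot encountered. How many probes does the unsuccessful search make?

2

435: h=6 -> slot 6
305: h=6, h2=6, probe 6,12 -> slot 12
721: h=6, h2=2, probe 6,8 -> slot 8
968: h=6, h2=9, probe 6,2 -> slot 2
882: h=11 -> slot 11
906: h=9 -> slot 9
Table: [-, -, 968, -, -, -, 435, -, 721, 906, -, 882, 305]
Lookup 25: h=12, h2=2, probe 12,1 → slot 1 empty, not found.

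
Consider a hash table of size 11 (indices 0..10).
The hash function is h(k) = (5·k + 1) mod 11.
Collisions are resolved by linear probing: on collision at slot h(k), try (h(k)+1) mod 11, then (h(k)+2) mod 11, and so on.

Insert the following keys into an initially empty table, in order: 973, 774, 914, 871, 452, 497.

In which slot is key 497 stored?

973: h=4 → slot 4
774: h=10 → slot 10
914: h=6 → slot 6
871: h=0 → slot 0
452: h=6, probe 6,7 → slot 7
497: h=0, probe 0,1 → slot 1
Table: [871, 497, _, _, 973, _, 914, 452, _, _, 774]

1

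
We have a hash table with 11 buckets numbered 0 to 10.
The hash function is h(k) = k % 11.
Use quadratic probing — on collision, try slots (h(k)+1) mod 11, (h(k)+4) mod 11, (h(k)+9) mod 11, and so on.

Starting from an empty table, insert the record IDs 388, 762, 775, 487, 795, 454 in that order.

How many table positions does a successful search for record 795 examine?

388: h=3 → slot 3
762: h=3, probe 3,4 → slot 4
775: h=5 → slot 5
487: h=3, probe 3,4,7 → slot 7
795: h=3, probe 3,4,7,1 → slot 1
454: h=3, probe 3,4,7,1,8 → slot 8
Table: [∅, 795, ∅, 388, 762, 775, ∅, 487, 454, ∅, ∅]
Lookup 795: h=3, probe 3,4,7,1 → found at 1.

4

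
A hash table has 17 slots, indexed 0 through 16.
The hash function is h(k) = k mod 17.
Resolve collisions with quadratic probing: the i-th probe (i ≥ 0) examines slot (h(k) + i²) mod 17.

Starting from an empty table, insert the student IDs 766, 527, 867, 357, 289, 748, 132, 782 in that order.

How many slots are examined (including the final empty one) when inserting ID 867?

3

Insert 766: h=1, slot 1 empty -> index 1.
Insert 527: h=0, slot 0 empty -> index 0.
Insert 867: h=0, slots 0,1 occupied -> index 4.
Insert 357: h=0, slots 0,1,4 occupied -> index 9.
Insert 289: h=0, slots 0,1,4,9 occupied -> index 16.
Insert 748: h=0, slots 0,1,4,9,16 occupied -> index 8.
Insert 132: h=13, slot 13 empty -> index 13.
Insert 782: h=0, slots 0,1,4,9,16,8 occupied -> index 2.
Table: [527, 766, 782, ∅, 867, ∅, ∅, ∅, 748, 357, ∅, ∅, ∅, 132, ∅, ∅, 289]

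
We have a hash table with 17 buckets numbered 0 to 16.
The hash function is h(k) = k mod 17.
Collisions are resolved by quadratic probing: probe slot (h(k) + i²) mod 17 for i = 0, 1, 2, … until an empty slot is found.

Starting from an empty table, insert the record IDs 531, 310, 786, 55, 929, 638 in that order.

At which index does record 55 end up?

531: h=4 -> slot 4
310: h=4, probe 4,5 -> slot 5
786: h=4, probe 4,5,8 -> slot 8
55: h=4, probe 4,5,8,13 -> slot 13
929: h=11 -> slot 11
638: h=9 -> slot 9
Table: [-, -, -, -, 531, 310, -, -, 786, 638, -, 929, -, 55, -, -, -]

13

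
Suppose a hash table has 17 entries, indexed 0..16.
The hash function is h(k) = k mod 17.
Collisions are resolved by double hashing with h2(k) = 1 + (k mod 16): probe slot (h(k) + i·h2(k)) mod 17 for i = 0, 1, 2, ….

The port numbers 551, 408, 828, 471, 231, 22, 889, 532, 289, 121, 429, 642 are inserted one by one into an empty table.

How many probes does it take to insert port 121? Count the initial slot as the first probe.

6

551: h=7 => slot 7
408: h=0 => slot 0
828: h=12 => slot 12
471: h=12, h2=8, probe 12,3 => slot 3
231: h=10 => slot 10
22: h=5 => slot 5
889: h=5, h2=10, probe 5,15 => slot 15
532: h=5, h2=5, probe 5,10,15,3,8 => slot 8
289: h=0, h2=2, probe 0,2 => slot 2
121: h=2, h2=10, probe 2,12,5,15,8,1 => slot 1
429: h=4 => slot 4
642: h=13 => slot 13
Table: [408, 121, 289, 471, 429, 22, ., 551, 532, ., 231, ., 828, 642, ., 889, .]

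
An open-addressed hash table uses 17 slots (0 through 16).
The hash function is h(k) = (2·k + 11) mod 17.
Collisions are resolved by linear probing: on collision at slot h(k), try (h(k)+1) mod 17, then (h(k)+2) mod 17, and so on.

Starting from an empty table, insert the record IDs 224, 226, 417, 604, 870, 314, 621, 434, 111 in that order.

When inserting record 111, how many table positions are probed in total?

224: h=0 → slot 0
226: h=4 → slot 4
417: h=12 → slot 12
604: h=12, probe 12,13 → slot 13
870: h=0, probe 0,1 → slot 1
314: h=10 → slot 10
621: h=12, probe 12,13,14 → slot 14
434: h=12, probe 12,13,14,15 → slot 15
111: h=12, probe 12,13,14,15,16 → slot 16
Table: [224, 870, ., ., 226, ., ., ., ., ., 314, ., 417, 604, 621, 434, 111]

5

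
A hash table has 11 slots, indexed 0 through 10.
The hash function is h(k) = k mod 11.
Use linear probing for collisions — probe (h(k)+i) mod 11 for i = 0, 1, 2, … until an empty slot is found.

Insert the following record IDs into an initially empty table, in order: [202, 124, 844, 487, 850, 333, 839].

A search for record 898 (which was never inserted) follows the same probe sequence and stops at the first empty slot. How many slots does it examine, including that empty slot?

4

202: h=4 -> slot 4
124: h=3 -> slot 3
844: h=8 -> slot 8
487: h=3, probe 3,4,5 -> slot 5
850: h=3, probe 3,4,5,6 -> slot 6
333: h=3, probe 3,4,5,6,7 -> slot 7
839: h=3, probe 3,4,5,6,7,8,9 -> slot 9
Table: [—, —, —, 124, 202, 487, 850, 333, 844, 839, —]
Lookup 898: h=7, probe 7,8,9,10 → slot 10 empty, not found.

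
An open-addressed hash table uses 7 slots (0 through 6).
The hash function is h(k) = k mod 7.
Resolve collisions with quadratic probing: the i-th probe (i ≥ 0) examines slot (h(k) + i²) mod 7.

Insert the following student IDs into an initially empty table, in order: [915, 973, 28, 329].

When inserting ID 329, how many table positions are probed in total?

Insert 915: h=5, slot 5 empty → index 5.
Insert 973: h=0, slot 0 empty → index 0.
Insert 28: h=0, slot 0 occupied → index 1.
Insert 329: h=0, slots 0,1 occupied → index 4.
Table: [973, 28, ∅, ∅, 329, 915, ∅]

3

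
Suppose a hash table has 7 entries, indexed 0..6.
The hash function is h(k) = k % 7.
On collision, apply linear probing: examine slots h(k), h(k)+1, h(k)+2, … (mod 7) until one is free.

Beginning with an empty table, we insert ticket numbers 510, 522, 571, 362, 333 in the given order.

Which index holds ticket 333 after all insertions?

510: h=6 -> slot 6
522: h=4 -> slot 4
571: h=4, probe 4,5 -> slot 5
362: h=5, probe 5,6,0 -> slot 0
333: h=4, probe 4,5,6,0,1 -> slot 1
Table: [362, 333, ∅, ∅, 522, 571, 510]

1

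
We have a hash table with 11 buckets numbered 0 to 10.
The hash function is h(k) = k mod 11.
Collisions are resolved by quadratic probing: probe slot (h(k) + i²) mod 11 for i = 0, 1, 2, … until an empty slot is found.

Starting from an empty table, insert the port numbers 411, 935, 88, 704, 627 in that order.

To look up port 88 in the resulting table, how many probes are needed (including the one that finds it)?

Insert 411: h=4, slot 4 empty -> index 4.
Insert 935: h=0, slot 0 empty -> index 0.
Insert 88: h=0, slot 0 occupied -> index 1.
Insert 704: h=0, slots 0,1,4 occupied -> index 9.
Insert 627: h=0, slots 0,1,4,9 occupied -> index 5.
Table: [935, 88, ∅, ∅, 411, 627, ∅, ∅, ∅, 704, ∅]
Lookup 88: h=0, probe 0,1 → found at 1.

2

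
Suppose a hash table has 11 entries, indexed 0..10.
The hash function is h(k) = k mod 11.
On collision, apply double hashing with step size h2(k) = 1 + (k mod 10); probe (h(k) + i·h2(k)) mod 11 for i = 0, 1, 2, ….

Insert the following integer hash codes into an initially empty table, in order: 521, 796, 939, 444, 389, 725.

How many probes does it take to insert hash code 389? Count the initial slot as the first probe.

3

521 hashes to 4; slot 4 is free => place at 4.
796 hashes to 4, h2=7; 4 taken => place at 0.
939 hashes to 4, h2=10; 4 taken => place at 3.
444 hashes to 4, h2=5; 4 taken => place at 9.
389 hashes to 4, h2=10; 4,3 taken => place at 2.
725 hashes to 10; slot 10 is free => place at 10.
Table: [796, ., 389, 939, 521, ., ., ., ., 444, 725]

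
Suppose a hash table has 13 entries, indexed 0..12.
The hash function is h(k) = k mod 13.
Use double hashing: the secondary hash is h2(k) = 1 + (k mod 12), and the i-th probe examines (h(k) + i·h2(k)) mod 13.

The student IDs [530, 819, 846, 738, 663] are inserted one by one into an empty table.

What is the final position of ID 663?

8

Insert 530: h=10, slot 10 empty -> index 10.
Insert 819: h=0, slot 0 empty -> index 0.
Insert 846: h=1, slot 1 empty -> index 1.
Insert 738: h=10, h2=7, slot 10 occupied -> index 4.
Insert 663: h=0, h2=4, slots 0,4 occupied -> index 8.
Table: [819, 846, ., ., 738, ., ., ., 663, ., 530, ., .]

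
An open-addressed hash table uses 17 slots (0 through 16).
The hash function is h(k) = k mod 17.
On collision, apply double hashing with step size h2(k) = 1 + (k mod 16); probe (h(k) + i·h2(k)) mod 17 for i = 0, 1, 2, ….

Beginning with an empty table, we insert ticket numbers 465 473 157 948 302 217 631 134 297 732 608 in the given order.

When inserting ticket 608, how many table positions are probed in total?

5

465 hashes to 6; slot 6 is free => place at 6.
473 hashes to 14; slot 14 is free => place at 14.
157 hashes to 4; slot 4 is free => place at 4.
948 hashes to 13; slot 13 is free => place at 13.
302 hashes to 13, h2=15; 13 taken => place at 11.
217 hashes to 13, h2=10; 13,6 taken => place at 16.
631 hashes to 2; slot 2 is free => place at 2.
134 hashes to 15; slot 15 is free => place at 15.
297 hashes to 8; slot 8 is free => place at 8.
732 hashes to 1; slot 1 is free => place at 1.
608 hashes to 13, h2=1; 13,14,15,16 taken => place at 0.
Table: [608, 732, 631, -, 157, -, 465, -, 297, -, -, 302, -, 948, 473, 134, 217]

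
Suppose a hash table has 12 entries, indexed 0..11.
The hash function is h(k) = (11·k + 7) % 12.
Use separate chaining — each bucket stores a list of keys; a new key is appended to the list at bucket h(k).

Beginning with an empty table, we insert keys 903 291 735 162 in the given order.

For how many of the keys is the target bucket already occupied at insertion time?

2

903 -> bucket 4
291 -> bucket 4 (collision)
735 -> bucket 4 (collision)
162 -> bucket 1
Final buckets:
0: _
1: 162
2: _
3: _
4: 903 -> 291 -> 735
5: _
6: _
7: _
8: _
9: _
10: _
11: _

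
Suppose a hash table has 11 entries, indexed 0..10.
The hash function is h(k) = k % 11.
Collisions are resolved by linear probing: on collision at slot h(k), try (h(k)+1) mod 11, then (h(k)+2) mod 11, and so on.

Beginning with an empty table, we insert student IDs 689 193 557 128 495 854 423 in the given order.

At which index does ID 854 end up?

689 hashes to 7; slot 7 is free -> place at 7.
193 hashes to 6; slot 6 is free -> place at 6.
557 hashes to 7; 7 taken -> place at 8.
128 hashes to 7; 7,8 taken -> place at 9.
495 hashes to 0; slot 0 is free -> place at 0.
854 hashes to 7; 7,8,9 taken -> place at 10.
423 hashes to 5; slot 5 is free -> place at 5.
Table: [495, ., ., ., ., 423, 193, 689, 557, 128, 854]

10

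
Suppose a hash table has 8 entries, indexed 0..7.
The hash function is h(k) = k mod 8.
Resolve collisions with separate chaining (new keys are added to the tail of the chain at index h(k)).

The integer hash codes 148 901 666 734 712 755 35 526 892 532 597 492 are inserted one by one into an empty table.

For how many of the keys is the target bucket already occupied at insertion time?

6

148 -> bucket 4
901 -> bucket 5
666 -> bucket 2
734 -> bucket 6
712 -> bucket 0
755 -> bucket 3
35 -> bucket 3 (collision)
526 -> bucket 6 (collision)
892 -> bucket 4 (collision)
532 -> bucket 4 (collision)
597 -> bucket 5 (collision)
492 -> bucket 4 (collision)
Final buckets:
0: 712
1: ∅
2: 666
3: 755 -> 35
4: 148 -> 892 -> 532 -> 492
5: 901 -> 597
6: 734 -> 526
7: ∅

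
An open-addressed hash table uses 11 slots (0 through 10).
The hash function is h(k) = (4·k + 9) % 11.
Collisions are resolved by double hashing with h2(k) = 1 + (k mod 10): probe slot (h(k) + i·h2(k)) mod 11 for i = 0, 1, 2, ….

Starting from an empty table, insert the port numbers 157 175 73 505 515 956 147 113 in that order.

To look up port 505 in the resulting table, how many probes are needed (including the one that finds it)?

2

157 hashes to 10; slot 10 is free => place at 10.
175 hashes to 5; slot 5 is free => place at 5.
73 hashes to 4; slot 4 is free => place at 4.
505 hashes to 5, h2=6; 5 taken => place at 0.
515 hashes to 1; slot 1 is free => place at 1.
956 hashes to 5, h2=7; 5,1 taken => place at 8.
147 hashes to 3; slot 3 is free => place at 3.
113 hashes to 10, h2=4; 10,3 taken => place at 7.
Table: [505, 515, ∅, 147, 73, 175, ∅, 113, 956, ∅, 157]
Lookup 505: h=5, h2=6, probe 5,0 → found at 0.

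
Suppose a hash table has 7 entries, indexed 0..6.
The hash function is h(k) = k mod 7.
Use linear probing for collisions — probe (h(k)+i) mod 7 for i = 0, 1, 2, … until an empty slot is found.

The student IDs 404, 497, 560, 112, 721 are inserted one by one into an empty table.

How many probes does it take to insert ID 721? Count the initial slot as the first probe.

404 hashes to 5; slot 5 is free → place at 5.
497 hashes to 0; slot 0 is free → place at 0.
560 hashes to 0; 0 taken → place at 1.
112 hashes to 0; 0,1 taken → place at 2.
721 hashes to 0; 0,1,2 taken → place at 3.
Table: [497, 560, 112, 721, —, 404, —]

4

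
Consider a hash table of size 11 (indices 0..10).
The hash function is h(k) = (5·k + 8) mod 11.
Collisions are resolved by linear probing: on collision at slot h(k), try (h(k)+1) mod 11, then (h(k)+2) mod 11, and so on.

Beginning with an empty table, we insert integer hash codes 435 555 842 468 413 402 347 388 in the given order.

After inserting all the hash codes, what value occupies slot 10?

347

Insert 435: h=5, slot 5 empty → index 5.
Insert 555: h=0, slot 0 empty → index 0.
Insert 842: h=5, slot 5 occupied → index 6.
Insert 468: h=5, slots 5,6 occupied → index 7.
Insert 413: h=5, slots 5,6,7 occupied → index 8.
Insert 402: h=5, slots 5,6,7,8 occupied → index 9.
Insert 347: h=5, slots 5,6,7,8,9 occupied → index 10.
Insert 388: h=1, slot 1 empty → index 1.
Table: [555, 388, -, -, -, 435, 842, 468, 413, 402, 347]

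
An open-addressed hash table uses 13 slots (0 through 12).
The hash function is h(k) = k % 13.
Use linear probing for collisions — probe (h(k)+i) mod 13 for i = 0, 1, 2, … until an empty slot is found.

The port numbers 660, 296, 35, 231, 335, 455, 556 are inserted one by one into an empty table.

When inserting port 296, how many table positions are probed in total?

2

660: h=10 -> slot 10
296: h=10, probe 10,11 -> slot 11
35: h=9 -> slot 9
231: h=10, probe 10,11,12 -> slot 12
335: h=10, probe 10,11,12,0 -> slot 0
455: h=0, probe 0,1 -> slot 1
556: h=10, probe 10,11,12,0,1,2 -> slot 2
Table: [335, 455, 556, —, —, —, —, —, —, 35, 660, 296, 231]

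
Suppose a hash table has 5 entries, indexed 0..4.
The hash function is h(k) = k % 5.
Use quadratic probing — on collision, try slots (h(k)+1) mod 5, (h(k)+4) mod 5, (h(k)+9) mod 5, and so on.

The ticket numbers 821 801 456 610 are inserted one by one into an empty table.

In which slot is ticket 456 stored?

Insert 821: h=1, slot 1 empty => index 1.
Insert 801: h=1, slot 1 occupied => index 2.
Insert 456: h=1, slots 1,2 occupied => index 0.
Insert 610: h=0, slots 0,1 occupied => index 4.
Table: [456, 821, 801, —, 610]

0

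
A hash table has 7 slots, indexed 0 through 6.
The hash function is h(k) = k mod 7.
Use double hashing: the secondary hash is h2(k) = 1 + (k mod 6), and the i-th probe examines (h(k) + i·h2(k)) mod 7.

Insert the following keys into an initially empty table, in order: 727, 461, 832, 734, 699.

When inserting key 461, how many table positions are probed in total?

2

Insert 727: h=6, slot 6 empty -> index 6.
Insert 461: h=6, h2=6, slot 6 occupied -> index 5.
Insert 832: h=6, h2=5, slot 6 occupied -> index 4.
Insert 734: h=6, h2=3, slot 6 occupied -> index 2.
Insert 699: h=6, h2=4, slot 6 occupied -> index 3.
Table: [., ., 734, 699, 832, 461, 727]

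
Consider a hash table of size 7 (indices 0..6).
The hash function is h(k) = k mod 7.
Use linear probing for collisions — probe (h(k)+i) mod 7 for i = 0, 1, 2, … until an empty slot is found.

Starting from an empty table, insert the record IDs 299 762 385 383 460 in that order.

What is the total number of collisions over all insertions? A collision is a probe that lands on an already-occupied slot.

7

299: h=5 => slot 5
762: h=6 => slot 6
385: h=0 => slot 0
383: h=5, probe 5,6,0,1 => slot 1
460: h=5, probe 5,6,0,1,2 => slot 2
Table: [385, 383, 460, _, _, 299, 762]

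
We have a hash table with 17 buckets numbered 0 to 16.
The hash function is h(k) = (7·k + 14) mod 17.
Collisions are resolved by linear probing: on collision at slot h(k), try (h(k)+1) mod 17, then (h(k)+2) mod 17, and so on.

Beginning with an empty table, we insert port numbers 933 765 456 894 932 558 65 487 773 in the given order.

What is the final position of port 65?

Insert 933: h=0, slot 0 empty -> index 0.
Insert 765: h=14, slot 14 empty -> index 14.
Insert 456: h=10, slot 10 empty -> index 10.
Insert 894: h=16, slot 16 empty -> index 16.
Insert 932: h=10, slot 10 occupied -> index 11.
Insert 558: h=10, slots 10,11 occupied -> index 12.
Insert 65: h=10, slots 10,11,12 occupied -> index 13.
Insert 487: h=6, slot 6 empty -> index 6.
Insert 773: h=2, slot 2 empty -> index 2.
Table: [933, —, 773, —, —, —, 487, —, —, —, 456, 932, 558, 65, 765, —, 894]

13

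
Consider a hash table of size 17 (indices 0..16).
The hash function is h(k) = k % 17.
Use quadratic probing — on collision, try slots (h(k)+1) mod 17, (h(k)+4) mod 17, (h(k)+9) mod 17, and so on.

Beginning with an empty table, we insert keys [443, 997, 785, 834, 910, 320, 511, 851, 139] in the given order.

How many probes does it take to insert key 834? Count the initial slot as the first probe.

2

Insert 443: h=1, slot 1 empty => index 1.
Insert 997: h=11, slot 11 empty => index 11.
Insert 785: h=3, slot 3 empty => index 3.
Insert 834: h=1, slot 1 occupied => index 2.
Insert 910: h=9, slot 9 empty => index 9.
Insert 320: h=14, slot 14 empty => index 14.
Insert 511: h=1, slots 1,2 occupied => index 5.
Insert 851: h=1, slots 1,2,5 occupied => index 10.
Insert 139: h=3, slot 3 occupied => index 4.
Table: [., 443, 834, 785, 139, 511, ., ., ., 910, 851, 997, ., ., 320, ., .]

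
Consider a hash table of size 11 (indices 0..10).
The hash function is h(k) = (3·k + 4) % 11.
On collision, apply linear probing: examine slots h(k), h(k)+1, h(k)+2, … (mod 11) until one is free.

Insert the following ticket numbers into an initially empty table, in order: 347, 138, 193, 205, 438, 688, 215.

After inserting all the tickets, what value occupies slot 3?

347 hashes to 0; slot 0 is free -> place at 0.
138 hashes to 0; 0 taken -> place at 1.
193 hashes to 0; 0,1 taken -> place at 2.
205 hashes to 3; slot 3 is free -> place at 3.
438 hashes to 9; slot 9 is free -> place at 9.
688 hashes to 0; 0,1,2,3 taken -> place at 4.
215 hashes to 0; 0,1,2,3,4 taken -> place at 5.
Table: [347, 138, 193, 205, 688, 215, ., ., ., 438, .]

205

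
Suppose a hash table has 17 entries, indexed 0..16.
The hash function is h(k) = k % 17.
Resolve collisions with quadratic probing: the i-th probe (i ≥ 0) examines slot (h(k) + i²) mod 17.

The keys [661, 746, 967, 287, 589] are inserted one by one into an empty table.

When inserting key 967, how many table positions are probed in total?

3

Insert 661: h=15, slot 15 empty → index 15.
Insert 746: h=15, slot 15 occupied → index 16.
Insert 967: h=15, slots 15,16 occupied → index 2.
Insert 287: h=15, slots 15,16,2 occupied → index 7.
Insert 589: h=11, slot 11 empty → index 11.
Table: [—, —, 967, —, —, —, —, 287, —, —, —, 589, —, —, —, 661, 746]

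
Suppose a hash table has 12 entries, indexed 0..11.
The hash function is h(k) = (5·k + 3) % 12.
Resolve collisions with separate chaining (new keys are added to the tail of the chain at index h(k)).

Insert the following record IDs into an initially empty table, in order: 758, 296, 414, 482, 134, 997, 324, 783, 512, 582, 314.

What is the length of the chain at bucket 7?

2

Insert 758: h=1, bucket 1 empty -> new chain.
Insert 296: h=7, bucket 7 empty -> new chain.
Insert 414: h=9, bucket 9 empty -> new chain.
Insert 482: h=1, bucket 1 nonempty -> append to chain.
Insert 134: h=1, bucket 1 nonempty -> append to chain.
Insert 997: h=8, bucket 8 empty -> new chain.
Insert 324: h=3, bucket 3 empty -> new chain.
Insert 783: h=6, bucket 6 empty -> new chain.
Insert 512: h=7, bucket 7 nonempty -> append to chain.
Insert 582: h=9, bucket 9 nonempty -> append to chain.
Insert 314: h=1, bucket 1 nonempty -> append to chain.
Final buckets:
0: —
1: 758 -> 482 -> 134 -> 314
2: —
3: 324
4: —
5: —
6: 783
7: 296 -> 512
8: 997
9: 414 -> 582
10: —
11: —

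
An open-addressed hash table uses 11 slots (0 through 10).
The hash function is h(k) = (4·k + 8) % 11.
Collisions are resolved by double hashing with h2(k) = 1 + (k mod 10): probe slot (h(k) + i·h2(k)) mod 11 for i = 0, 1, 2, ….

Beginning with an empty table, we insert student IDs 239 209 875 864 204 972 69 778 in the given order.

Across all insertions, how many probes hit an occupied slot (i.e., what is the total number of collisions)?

Insert 239: h=7, slot 7 empty => index 7.
Insert 209: h=8, slot 8 empty => index 8.
Insert 875: h=10, slot 10 empty => index 10.
Insert 864: h=10, h2=5, slot 10 occupied => index 4.
Insert 204: h=10, h2=5, slots 10,4 occupied => index 9.
Insert 972: h=2, slot 2 empty => index 2.
Insert 69: h=9, h2=10, slots 9,8,7 occupied => index 6.
Insert 778: h=7, h2=9, slot 7 occupied => index 5.
Table: [., ., 972, ., 864, 778, 69, 239, 209, 204, 875]

7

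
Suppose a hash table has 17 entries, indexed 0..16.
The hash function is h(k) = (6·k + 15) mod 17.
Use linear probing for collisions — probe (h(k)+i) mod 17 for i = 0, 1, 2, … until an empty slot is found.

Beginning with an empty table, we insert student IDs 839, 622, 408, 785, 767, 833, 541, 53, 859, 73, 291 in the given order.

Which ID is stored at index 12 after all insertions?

839 hashes to 0; slot 0 is free → place at 0.
622 hashes to 7; slot 7 is free → place at 7.
408 hashes to 15; slot 15 is free → place at 15.
785 hashes to 16; slot 16 is free → place at 16.
767 hashes to 10; slot 10 is free → place at 10.
833 hashes to 15; 15,16,0 taken → place at 1.
541 hashes to 14; slot 14 is free → place at 14.
53 hashes to 10; 10 taken → place at 11.
859 hashes to 1; 1 taken → place at 2.
73 hashes to 11; 11 taken → place at 12.
291 hashes to 10; 10,11,12 taken → place at 13.
Table: [839, 833, 859, ., ., ., ., 622, ., ., 767, 53, 73, 291, 541, 408, 785]

73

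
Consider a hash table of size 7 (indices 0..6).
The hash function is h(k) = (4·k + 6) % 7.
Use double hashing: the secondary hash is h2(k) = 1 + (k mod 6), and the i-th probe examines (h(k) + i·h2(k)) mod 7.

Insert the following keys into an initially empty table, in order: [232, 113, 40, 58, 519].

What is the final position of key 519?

232 hashes to 3; slot 3 is free => place at 3.
113 hashes to 3, h2=6; 3 taken => place at 2.
40 hashes to 5; slot 5 is free => place at 5.
58 hashes to 0; slot 0 is free => place at 0.
519 hashes to 3, h2=4; 3,0 taken => place at 4.
Table: [58, —, 113, 232, 519, 40, —]

4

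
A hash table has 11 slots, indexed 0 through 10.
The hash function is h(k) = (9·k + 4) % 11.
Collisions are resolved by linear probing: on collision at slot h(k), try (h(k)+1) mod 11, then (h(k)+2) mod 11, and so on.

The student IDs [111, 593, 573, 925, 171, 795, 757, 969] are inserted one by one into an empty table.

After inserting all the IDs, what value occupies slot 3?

111: h=2 -> slot 2
593: h=6 -> slot 6
573: h=2, probe 2,3 -> slot 3
925: h=2, probe 2,3,4 -> slot 4
171: h=3, probe 3,4,5 -> slot 5
795: h=9 -> slot 9
757: h=8 -> slot 8
969: h=2, probe 2,3,4,5,6,7 -> slot 7
Table: [—, —, 111, 573, 925, 171, 593, 969, 757, 795, —]

573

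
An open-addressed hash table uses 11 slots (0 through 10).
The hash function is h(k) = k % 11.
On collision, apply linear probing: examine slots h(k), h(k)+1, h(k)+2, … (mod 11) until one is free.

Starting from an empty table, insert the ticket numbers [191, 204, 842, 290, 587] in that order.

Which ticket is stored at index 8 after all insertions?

191: h=4 -> slot 4
204: h=6 -> slot 6
842: h=6, probe 6,7 -> slot 7
290: h=4, probe 4,5 -> slot 5
587: h=4, probe 4,5,6,7,8 -> slot 8
Table: [., ., ., ., 191, 290, 204, 842, 587, ., .]

587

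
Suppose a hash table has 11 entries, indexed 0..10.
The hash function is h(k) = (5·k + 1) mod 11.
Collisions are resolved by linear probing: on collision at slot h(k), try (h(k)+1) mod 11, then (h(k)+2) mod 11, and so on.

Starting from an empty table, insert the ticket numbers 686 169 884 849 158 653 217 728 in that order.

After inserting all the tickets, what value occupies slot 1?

884

686: h=10 → slot 10
169: h=10, probe 10,0 → slot 0
884: h=10, probe 10,0,1 → slot 1
849: h=0, probe 0,1,2 → slot 2
158: h=10, probe 10,0,1,2,3 → slot 3
653: h=10, probe 10,0,1,2,3,4 → slot 4
217: h=8 → slot 8
728: h=0, probe 0,1,2,3,4,5 → slot 5
Table: [169, 884, 849, 158, 653, 728, —, —, 217, —, 686]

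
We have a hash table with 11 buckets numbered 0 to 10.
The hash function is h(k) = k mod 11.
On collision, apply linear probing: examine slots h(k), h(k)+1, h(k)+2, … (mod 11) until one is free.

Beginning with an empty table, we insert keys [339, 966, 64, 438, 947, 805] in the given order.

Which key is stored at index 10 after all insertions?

966

Insert 339: h=9, slot 9 empty => index 9.
Insert 966: h=9, slot 9 occupied => index 10.
Insert 64: h=9, slots 9,10 occupied => index 0.
Insert 438: h=9, slots 9,10,0 occupied => index 1.
Insert 947: h=1, slot 1 occupied => index 2.
Insert 805: h=2, slot 2 occupied => index 3.
Table: [64, 438, 947, 805, —, —, —, —, —, 339, 966]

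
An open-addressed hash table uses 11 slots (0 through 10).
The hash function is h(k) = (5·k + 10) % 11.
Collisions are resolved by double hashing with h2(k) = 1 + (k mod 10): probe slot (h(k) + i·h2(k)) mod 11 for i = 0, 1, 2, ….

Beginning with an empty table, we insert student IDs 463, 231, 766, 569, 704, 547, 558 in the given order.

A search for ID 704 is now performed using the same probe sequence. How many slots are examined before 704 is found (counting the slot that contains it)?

3

463 hashes to 4; slot 4 is free -> place at 4.
231 hashes to 10; slot 10 is free -> place at 10.
766 hashes to 1; slot 1 is free -> place at 1.
569 hashes to 6; slot 6 is free -> place at 6.
704 hashes to 10, h2=5; 10,4 taken -> place at 9.
547 hashes to 6, h2=8; 6 taken -> place at 3.
558 hashes to 6, h2=9; 6,4 taken -> place at 2.
Table: [., 766, 558, 547, 463, ., 569, ., ., 704, 231]
Lookup 704: h=10, h2=5, probe 10,4,9 → found at 9.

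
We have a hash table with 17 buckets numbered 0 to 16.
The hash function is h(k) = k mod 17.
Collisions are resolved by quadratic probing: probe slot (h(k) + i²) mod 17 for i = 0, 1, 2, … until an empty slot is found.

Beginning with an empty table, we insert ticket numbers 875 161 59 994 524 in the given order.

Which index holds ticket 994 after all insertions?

875: h=8 → slot 8
161: h=8, probe 8,9 → slot 9
59: h=8, probe 8,9,12 → slot 12
994: h=8, probe 8,9,12,0 → slot 0
524: h=14 → slot 14
Table: [994, _, _, _, _, _, _, _, 875, 161, _, _, 59, _, 524, _, _]

0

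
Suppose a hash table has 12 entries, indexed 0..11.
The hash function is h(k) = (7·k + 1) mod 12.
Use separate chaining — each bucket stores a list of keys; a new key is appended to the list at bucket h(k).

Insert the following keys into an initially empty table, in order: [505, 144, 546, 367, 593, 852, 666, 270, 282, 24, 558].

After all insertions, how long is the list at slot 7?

Insert 505: h=8, bucket 8 empty → new chain.
Insert 144: h=1, bucket 1 empty → new chain.
Insert 546: h=7, bucket 7 empty → new chain.
Insert 367: h=2, bucket 2 empty → new chain.
Insert 593: h=0, bucket 0 empty → new chain.
Insert 852: h=1, bucket 1 nonempty → append to chain.
Insert 666: h=7, bucket 7 nonempty → append to chain.
Insert 270: h=7, bucket 7 nonempty → append to chain.
Insert 282: h=7, bucket 7 nonempty → append to chain.
Insert 24: h=1, bucket 1 nonempty → append to chain.
Insert 558: h=7, bucket 7 nonempty → append to chain.
Final buckets:
0: 593
1: 144 -> 852 -> 24
2: 367
3: -
4: -
5: -
6: -
7: 546 -> 666 -> 270 -> 282 -> 558
8: 505
9: -
10: -
11: -

5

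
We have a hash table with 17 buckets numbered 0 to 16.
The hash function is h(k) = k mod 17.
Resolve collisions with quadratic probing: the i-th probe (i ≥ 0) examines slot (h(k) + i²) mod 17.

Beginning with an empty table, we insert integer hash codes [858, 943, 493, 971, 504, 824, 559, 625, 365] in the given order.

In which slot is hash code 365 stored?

7

858 hashes to 8; slot 8 is free => place at 8.
943 hashes to 8; 8 taken => place at 9.
493 hashes to 0; slot 0 is free => place at 0.
971 hashes to 2; slot 2 is free => place at 2.
504 hashes to 11; slot 11 is free => place at 11.
824 hashes to 8; 8,9 taken => place at 12.
559 hashes to 15; slot 15 is free => place at 15.
625 hashes to 13; slot 13 is free => place at 13.
365 hashes to 8; 8,9,12,0 taken => place at 7.
Table: [493, ., 971, ., ., ., ., 365, 858, 943, ., 504, 824, 625, ., 559, .]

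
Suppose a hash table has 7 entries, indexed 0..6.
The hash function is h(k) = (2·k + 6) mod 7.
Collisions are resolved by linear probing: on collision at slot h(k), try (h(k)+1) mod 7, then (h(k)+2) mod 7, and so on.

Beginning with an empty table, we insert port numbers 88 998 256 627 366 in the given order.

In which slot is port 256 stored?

88 hashes to 0; slot 0 is free -> place at 0.
998 hashes to 0; 0 taken -> place at 1.
256 hashes to 0; 0,1 taken -> place at 2.
627 hashes to 0; 0,1,2 taken -> place at 3.
366 hashes to 3; 3 taken -> place at 4.
Table: [88, 998, 256, 627, 366, _, _]

2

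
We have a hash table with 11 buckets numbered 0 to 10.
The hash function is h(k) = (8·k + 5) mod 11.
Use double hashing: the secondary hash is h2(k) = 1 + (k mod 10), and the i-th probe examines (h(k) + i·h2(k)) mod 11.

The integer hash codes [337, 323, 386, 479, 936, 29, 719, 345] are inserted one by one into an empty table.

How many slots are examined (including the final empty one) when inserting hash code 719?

4

Insert 337: h=6, slot 6 empty -> index 6.
Insert 323: h=4, slot 4 empty -> index 4.
Insert 386: h=2, slot 2 empty -> index 2.
Insert 479: h=9, slot 9 empty -> index 9.
Insert 936: h=2, h2=7, slots 2,9 occupied -> index 5.
Insert 29: h=6, h2=10, slots 6,5,4 occupied -> index 3.
Insert 719: h=4, h2=10, slots 4,3,2 occupied -> index 1.
Insert 345: h=4, h2=6, slot 4 occupied -> index 10.
Table: [—, 719, 386, 29, 323, 936, 337, —, —, 479, 345]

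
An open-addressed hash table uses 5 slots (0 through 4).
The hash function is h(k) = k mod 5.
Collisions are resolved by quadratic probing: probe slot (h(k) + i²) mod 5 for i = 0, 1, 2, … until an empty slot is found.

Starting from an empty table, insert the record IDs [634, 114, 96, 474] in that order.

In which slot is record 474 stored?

634 hashes to 4; slot 4 is free -> place at 4.
114 hashes to 4; 4 taken -> place at 0.
96 hashes to 1; slot 1 is free -> place at 1.
474 hashes to 4; 4,0 taken -> place at 3.
Table: [114, 96, ∅, 474, 634]

3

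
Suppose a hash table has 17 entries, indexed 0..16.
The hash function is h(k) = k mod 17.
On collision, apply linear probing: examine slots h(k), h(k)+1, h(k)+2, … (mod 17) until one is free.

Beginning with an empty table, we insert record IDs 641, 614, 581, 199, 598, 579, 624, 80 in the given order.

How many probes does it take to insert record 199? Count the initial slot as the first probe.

2

Insert 641: h=12, slot 12 empty => index 12.
Insert 614: h=2, slot 2 empty => index 2.
Insert 581: h=3, slot 3 empty => index 3.
Insert 199: h=12, slot 12 occupied => index 13.
Insert 598: h=3, slot 3 occupied => index 4.
Insert 579: h=1, slot 1 empty => index 1.
Insert 624: h=12, slots 12,13 occupied => index 14.
Insert 80: h=12, slots 12,13,14 occupied => index 15.
Table: [., 579, 614, 581, 598, ., ., ., ., ., ., ., 641, 199, 624, 80, .]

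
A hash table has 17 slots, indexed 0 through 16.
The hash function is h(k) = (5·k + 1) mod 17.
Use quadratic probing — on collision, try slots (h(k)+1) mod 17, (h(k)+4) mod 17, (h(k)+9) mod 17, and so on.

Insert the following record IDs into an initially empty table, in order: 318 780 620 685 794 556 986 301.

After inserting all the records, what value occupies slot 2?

Insert 318: h=10, slot 10 empty → index 10.
Insert 780: h=8, slot 8 empty → index 8.
Insert 620: h=7, slot 7 empty → index 7.
Insert 685: h=9, slot 9 empty → index 9.
Insert 794: h=10, slot 10 occupied → index 11.
Insert 556: h=10, slots 10,11 occupied → index 14.
Insert 986: h=1, slot 1 empty → index 1.
Insert 301: h=10, slots 10,11,14 occupied → index 2.
Table: [∅, 986, 301, ∅, ∅, ∅, ∅, 620, 780, 685, 318, 794, ∅, ∅, 556, ∅, ∅]

301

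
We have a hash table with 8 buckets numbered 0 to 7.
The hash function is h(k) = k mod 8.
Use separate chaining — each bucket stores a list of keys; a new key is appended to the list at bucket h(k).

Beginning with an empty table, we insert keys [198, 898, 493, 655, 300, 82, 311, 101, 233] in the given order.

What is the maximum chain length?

2

Insert 198: h=6, bucket 6 empty -> new chain.
Insert 898: h=2, bucket 2 empty -> new chain.
Insert 493: h=5, bucket 5 empty -> new chain.
Insert 655: h=7, bucket 7 empty -> new chain.
Insert 300: h=4, bucket 4 empty -> new chain.
Insert 82: h=2, bucket 2 nonempty -> append to chain.
Insert 311: h=7, bucket 7 nonempty -> append to chain.
Insert 101: h=5, bucket 5 nonempty -> append to chain.
Insert 233: h=1, bucket 1 empty -> new chain.
Final buckets:
0: -
1: 233
2: 898 -> 82
3: -
4: 300
5: 493 -> 101
6: 198
7: 655 -> 311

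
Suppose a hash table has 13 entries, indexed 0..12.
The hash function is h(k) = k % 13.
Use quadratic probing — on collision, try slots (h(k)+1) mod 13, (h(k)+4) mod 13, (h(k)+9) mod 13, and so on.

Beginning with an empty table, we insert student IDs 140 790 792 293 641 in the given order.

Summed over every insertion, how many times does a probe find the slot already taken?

Insert 140: h=10, slot 10 empty -> index 10.
Insert 790: h=10, slot 10 occupied -> index 11.
Insert 792: h=12, slot 12 empty -> index 12.
Insert 293: h=7, slot 7 empty -> index 7.
Insert 641: h=4, slot 4 empty -> index 4.
Table: [_, _, _, _, 641, _, _, 293, _, _, 140, 790, 792]

1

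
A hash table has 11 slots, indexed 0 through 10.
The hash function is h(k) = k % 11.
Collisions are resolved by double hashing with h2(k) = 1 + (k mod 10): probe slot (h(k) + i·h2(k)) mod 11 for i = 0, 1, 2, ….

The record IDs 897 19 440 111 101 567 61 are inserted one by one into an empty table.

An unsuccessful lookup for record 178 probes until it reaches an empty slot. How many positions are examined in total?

897: h=6 → slot 6
19: h=8 → slot 8
440: h=0 → slot 0
111: h=1 → slot 1
101: h=2 → slot 2
567: h=6, h2=8, probe 6,3 → slot 3
61: h=6, h2=2, probe 6,8,10 → slot 10
Table: [440, 111, 101, 567, —, —, 897, —, 19, —, 61]
Lookup 178: h=2, h2=9, probe 2,0,9 → slot 9 empty, not found.

3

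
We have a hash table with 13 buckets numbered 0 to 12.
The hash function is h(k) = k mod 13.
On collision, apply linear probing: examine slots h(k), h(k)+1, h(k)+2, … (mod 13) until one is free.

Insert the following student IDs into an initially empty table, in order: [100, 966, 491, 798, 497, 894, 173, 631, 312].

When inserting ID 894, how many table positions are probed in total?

100 hashes to 9; slot 9 is free -> place at 9.
966 hashes to 4; slot 4 is free -> place at 4.
491 hashes to 10; slot 10 is free -> place at 10.
798 hashes to 5; slot 5 is free -> place at 5.
497 hashes to 3; slot 3 is free -> place at 3.
894 hashes to 10; 10 taken -> place at 11.
173 hashes to 4; 4,5 taken -> place at 6.
631 hashes to 7; slot 7 is free -> place at 7.
312 hashes to 0; slot 0 is free -> place at 0.
Table: [312, ∅, ∅, 497, 966, 798, 173, 631, ∅, 100, 491, 894, ∅]

2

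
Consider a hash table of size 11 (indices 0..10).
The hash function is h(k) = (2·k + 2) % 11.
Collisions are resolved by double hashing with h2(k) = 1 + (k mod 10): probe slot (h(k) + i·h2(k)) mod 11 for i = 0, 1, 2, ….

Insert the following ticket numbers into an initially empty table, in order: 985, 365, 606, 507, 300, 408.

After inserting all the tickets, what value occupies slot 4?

985: h=3 -> slot 3
365: h=6 -> slot 6
606: h=4 -> slot 4
507: h=4, h2=8, probe 4,1 -> slot 1
300: h=8 -> slot 8
408: h=4, h2=9, probe 4,2 -> slot 2
Table: [., 507, 408, 985, 606, ., 365, ., 300, ., .]

606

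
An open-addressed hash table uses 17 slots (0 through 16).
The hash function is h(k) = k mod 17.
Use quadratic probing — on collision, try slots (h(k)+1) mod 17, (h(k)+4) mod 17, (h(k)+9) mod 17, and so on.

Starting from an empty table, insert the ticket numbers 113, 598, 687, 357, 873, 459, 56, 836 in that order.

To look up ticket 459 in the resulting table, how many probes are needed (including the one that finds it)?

113: h=11 → slot 11
598: h=3 → slot 3
687: h=7 → slot 7
357: h=0 → slot 0
873: h=6 → slot 6
459: h=0, probe 0,1 → slot 1
56: h=5 → slot 5
836: h=3, probe 3,4 → slot 4
Table: [357, 459, ∅, 598, 836, 56, 873, 687, ∅, ∅, ∅, 113, ∅, ∅, ∅, ∅, ∅]
Lookup 459: h=0, probe 0,1 → found at 1.

2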